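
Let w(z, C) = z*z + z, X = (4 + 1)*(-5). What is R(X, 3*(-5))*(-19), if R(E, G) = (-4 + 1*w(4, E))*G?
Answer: 4560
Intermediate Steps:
X = -25 (X = 5*(-5) = -25)
w(z, C) = z + z² (w(z, C) = z² + z = z + z²)
R(E, G) = 16*G (R(E, G) = (-4 + 1*(4*(1 + 4)))*G = (-4 + 1*(4*5))*G = (-4 + 1*20)*G = (-4 + 20)*G = 16*G)
R(X, 3*(-5))*(-19) = (16*(3*(-5)))*(-19) = (16*(-15))*(-19) = -240*(-19) = 4560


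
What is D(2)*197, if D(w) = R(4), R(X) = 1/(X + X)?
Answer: 197/8 ≈ 24.625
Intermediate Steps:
R(X) = 1/(2*X)
D(w) = ⅛ (D(w) = (½)/4 = (½)*(¼) = ⅛)
D(2)*197 = (⅛)*197 = 197/8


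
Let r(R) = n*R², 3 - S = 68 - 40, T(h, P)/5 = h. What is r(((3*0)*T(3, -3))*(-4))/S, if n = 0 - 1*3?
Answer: 0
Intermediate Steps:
T(h, P) = 5*h
S = -25 (S = 3 - (68 - 40) = 3 - 1*28 = 3 - 28 = -25)
n = -3 (n = 0 - 3 = -3)
r(R) = -3*R²
r(((3*0)*T(3, -3))*(-4))/S = (-3*(((3*0)*(5*3))*(-4))²)/(-25) = -(-3)*((0*15)*(-4))²/25 = -(-3)*(0*(-4))²/25 = -(-3)*0²/25 = -(-3)*0/25 = -1/25*0 = 0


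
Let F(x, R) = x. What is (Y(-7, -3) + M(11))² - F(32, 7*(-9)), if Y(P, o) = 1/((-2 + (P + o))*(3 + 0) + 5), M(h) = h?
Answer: 84848/961 ≈ 88.291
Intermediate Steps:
Y(P, o) = 1/(-1 + 3*P + 3*o) (Y(P, o) = 1/((-2 + P + o)*3 + 5) = 1/((-6 + 3*P + 3*o) + 5) = 1/(-1 + 3*P + 3*o))
(Y(-7, -3) + M(11))² - F(32, 7*(-9)) = (1/(-1 + 3*(-7) + 3*(-3)) + 11)² - 1*32 = (1/(-1 - 21 - 9) + 11)² - 32 = (1/(-31) + 11)² - 32 = (-1/31 + 11)² - 32 = (340/31)² - 32 = 115600/961 - 32 = 84848/961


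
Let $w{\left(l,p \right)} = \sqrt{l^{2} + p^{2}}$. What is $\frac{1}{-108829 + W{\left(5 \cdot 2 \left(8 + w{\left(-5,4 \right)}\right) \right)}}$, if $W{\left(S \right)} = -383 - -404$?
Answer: $- \frac{1}{108808} \approx -9.1905 \cdot 10^{-6}$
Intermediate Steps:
$W{\left(S \right)} = 21$ ($W{\left(S \right)} = -383 + 404 = 21$)
$\frac{1}{-108829 + W{\left(5 \cdot 2 \left(8 + w{\left(-5,4 \right)}\right) \right)}} = \frac{1}{-108829 + 21} = \frac{1}{-108808} = - \frac{1}{108808}$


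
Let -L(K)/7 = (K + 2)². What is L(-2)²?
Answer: 0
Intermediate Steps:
L(K) = -7*(2 + K)² (L(K) = -7*(K + 2)² = -7*(2 + K)²)
L(-2)² = (-7*(2 - 2)²)² = (-7*0²)² = (-7*0)² = 0² = 0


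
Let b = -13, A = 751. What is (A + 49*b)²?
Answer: 12996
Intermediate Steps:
(A + 49*b)² = (751 + 49*(-13))² = (751 - 637)² = 114² = 12996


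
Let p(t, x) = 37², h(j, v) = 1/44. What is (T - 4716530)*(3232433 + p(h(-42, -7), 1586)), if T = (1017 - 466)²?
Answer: -14270538626058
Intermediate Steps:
h(j, v) = 1/44
p(t, x) = 1369
T = 303601 (T = 551² = 303601)
(T - 4716530)*(3232433 + p(h(-42, -7), 1586)) = (303601 - 4716530)*(3232433 + 1369) = -4412929*3233802 = -14270538626058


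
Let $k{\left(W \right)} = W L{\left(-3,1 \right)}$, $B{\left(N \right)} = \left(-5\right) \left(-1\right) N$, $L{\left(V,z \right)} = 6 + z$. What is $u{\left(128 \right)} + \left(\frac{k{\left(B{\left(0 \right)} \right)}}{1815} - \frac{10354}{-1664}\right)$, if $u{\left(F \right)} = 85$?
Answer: $\frac{75897}{832} \approx 91.222$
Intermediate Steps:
$B{\left(N \right)} = 5 N$
$k{\left(W \right)} = 7 W$ ($k{\left(W \right)} = W \left(6 + 1\right) = W 7 = 7 W$)
$u{\left(128 \right)} + \left(\frac{k{\left(B{\left(0 \right)} \right)}}{1815} - \frac{10354}{-1664}\right) = 85 + \left(\frac{7 \cdot 5 \cdot 0}{1815} - \frac{10354}{-1664}\right) = 85 + \left(7 \cdot 0 \cdot \frac{1}{1815} - - \frac{5177}{832}\right) = 85 + \left(0 \cdot \frac{1}{1815} + \frac{5177}{832}\right) = 85 + \left(0 + \frac{5177}{832}\right) = 85 + \frac{5177}{832} = \frac{75897}{832}$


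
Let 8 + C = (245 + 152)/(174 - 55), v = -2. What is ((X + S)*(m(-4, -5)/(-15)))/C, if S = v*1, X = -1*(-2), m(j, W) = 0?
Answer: 0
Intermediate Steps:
X = 2
S = -2 (S = -2*1 = -2)
C = -555/119 (C = -8 + (245 + 152)/(174 - 55) = -8 + 397/119 = -555/119 ≈ -4.6639)
((X + S)*(m(-4, -5)/(-15)))/C = ((2 - 2)*(0/(-15)))/(-555/119) = (0*(0*(-1/15)))*(-119/555) = (0*0)*(-119/555) = 0*(-119/555) = 0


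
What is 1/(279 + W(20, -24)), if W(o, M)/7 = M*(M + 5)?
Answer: 1/3471 ≈ 0.00028810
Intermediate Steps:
W(o, M) = 7*M*(5 + M) (W(o, M) = 7*(M*(M + 5)) = 7*(M*(5 + M)) = 7*M*(5 + M))
1/(279 + W(20, -24)) = 1/(279 + 7*(-24)*(5 - 24)) = 1/(279 + 7*(-24)*(-19)) = 1/(279 + 3192) = 1/3471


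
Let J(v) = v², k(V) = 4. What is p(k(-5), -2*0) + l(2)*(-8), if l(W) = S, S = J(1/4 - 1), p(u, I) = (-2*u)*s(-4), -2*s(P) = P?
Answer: -41/2 ≈ -20.500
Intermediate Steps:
s(P) = -P/2
p(u, I) = -4*u (p(u, I) = (-2*u)*(-½*(-4)) = -2*u*2 = -4*u)
S = 9/16 (S = (1/4 - 1)² = (¼ - 1)² = (-¾)² = 9/16 ≈ 0.56250)
l(W) = 9/16
p(k(-5), -2*0) + l(2)*(-8) = -4*4 + (9/16)*(-8) = -16 - 9/2 = -41/2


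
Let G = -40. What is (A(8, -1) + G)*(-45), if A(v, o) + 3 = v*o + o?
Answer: 2340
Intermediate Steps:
A(v, o) = -3 + o + o*v (A(v, o) = -3 + (v*o + o) = -3 + (o*v + o) = -3 + (o + o*v) = -3 + o + o*v)
(A(8, -1) + G)*(-45) = ((-3 - 1 - 1*8) - 40)*(-45) = ((-3 - 1 - 8) - 40)*(-45) = (-12 - 40)*(-45) = -52*(-45) = 2340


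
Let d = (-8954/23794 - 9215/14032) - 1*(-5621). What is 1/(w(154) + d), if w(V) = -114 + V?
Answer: 166938704/944867551225 ≈ 0.00017668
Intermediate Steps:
d = 938190003065/166938704 (d = (-8954*1/23794 - 9215*1/14032) + 5621 = (-4477/11897 - 9215/14032) + 5621 = -172452119/166938704 + 5621 = 938190003065/166938704 ≈ 5620.0)
1/(w(154) + d) = 1/((-114 + 154) + 938190003065/166938704) = 1/(40 + 938190003065/166938704) = 1/(944867551225/166938704) = 166938704/944867551225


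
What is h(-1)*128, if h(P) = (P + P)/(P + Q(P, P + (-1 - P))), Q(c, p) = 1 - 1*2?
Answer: 128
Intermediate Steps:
Q(c, p) = -1 (Q(c, p) = 1 - 2 = -1)
h(P) = 2*P/(-1 + P) (h(P) = (P + P)/(P - 1) = (2*P)/(-1 + P) = 2*P/(-1 + P))
h(-1)*128 = (2*(-1)/(-1 - 1))*128 = (2*(-1)/(-2))*128 = (2*(-1)*(-½))*128 = 1*128 = 128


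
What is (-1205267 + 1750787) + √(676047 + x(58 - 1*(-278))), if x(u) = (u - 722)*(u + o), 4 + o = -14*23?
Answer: 545520 + √672187 ≈ 5.4634e+5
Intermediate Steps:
o = -326 (o = -4 - 14*23 = -4 - 322 = -326)
x(u) = (-722 + u)*(-326 + u) (x(u) = (u - 722)*(u - 326) = (-722 + u)*(-326 + u))
(-1205267 + 1750787) + √(676047 + x(58 - 1*(-278))) = (-1205267 + 1750787) + √(676047 + (235372 + (58 - 1*(-278))² - 1048*(58 - 1*(-278)))) = 545520 + √(676047 + (235372 + (58 + 278)² - 1048*(58 + 278))) = 545520 + √(676047 + (235372 + 336² - 1048*336)) = 545520 + √(676047 + (235372 + 112896 - 352128)) = 545520 + √(676047 - 3860) = 545520 + √672187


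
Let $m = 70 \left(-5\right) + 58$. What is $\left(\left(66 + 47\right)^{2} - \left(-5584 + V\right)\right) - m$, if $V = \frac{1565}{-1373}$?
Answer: $\frac{25601150}{1373} \approx 18646.0$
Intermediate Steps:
$V = - \frac{1565}{1373}$ ($V = 1565 \left(- \frac{1}{1373}\right) = - \frac{1565}{1373} \approx -1.1398$)
$m = -292$ ($m = -350 + 58 = -292$)
$\left(\left(66 + 47\right)^{2} - \left(-5584 + V\right)\right) - m = \left(\left(66 + 47\right)^{2} + \left(5584 - - \frac{1565}{1373}\right)\right) - -292 = \left(113^{2} + \left(5584 + \frac{1565}{1373}\right)\right) + 292 = \left(12769 + \frac{7668397}{1373}\right) + 292 = \frac{25200234}{1373} + 292 = \frac{25601150}{1373}$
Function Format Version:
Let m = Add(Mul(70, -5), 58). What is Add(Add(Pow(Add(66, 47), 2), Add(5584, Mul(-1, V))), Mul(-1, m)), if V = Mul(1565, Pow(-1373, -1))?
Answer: Rational(25601150, 1373) ≈ 18646.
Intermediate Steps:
V = Rational(-1565, 1373) (V = Mul(1565, Rational(-1, 1373)) = Rational(-1565, 1373) ≈ -1.1398)
m = -292 (m = Add(-350, 58) = -292)
Add(Add(Pow(Add(66, 47), 2), Add(5584, Mul(-1, V))), Mul(-1, m)) = Add(Add(Pow(Add(66, 47), 2), Add(5584, Mul(-1, Rational(-1565, 1373)))), Mul(-1, -292)) = Add(Add(Pow(113, 2), Add(5584, Rational(1565, 1373))), 292) = Add(Add(12769, Rational(7668397, 1373)), 292) = Add(Rational(25200234, 1373), 292) = Rational(25601150, 1373)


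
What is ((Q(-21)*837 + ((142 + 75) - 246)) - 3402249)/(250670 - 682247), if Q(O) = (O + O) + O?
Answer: 3455009/431577 ≈ 8.0055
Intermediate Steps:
Q(O) = 3*O (Q(O) = 2*O + O = 3*O)
((Q(-21)*837 + ((142 + 75) - 246)) - 3402249)/(250670 - 682247) = (((3*(-21))*837 + ((142 + 75) - 246)) - 3402249)/(250670 - 682247) = ((-63*837 + (217 - 246)) - 3402249)/(-431577) = ((-52731 - 29) - 3402249)*(-1/431577) = (-52760 - 3402249)*(-1/431577) = -3455009*(-1/431577) = 3455009/431577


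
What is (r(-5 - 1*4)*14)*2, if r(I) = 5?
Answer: 140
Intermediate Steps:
(r(-5 - 1*4)*14)*2 = (5*14)*2 = 70*2 = 140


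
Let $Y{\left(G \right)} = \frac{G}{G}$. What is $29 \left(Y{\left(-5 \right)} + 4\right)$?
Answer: $145$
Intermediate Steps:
$Y{\left(G \right)} = 1$
$29 \left(Y{\left(-5 \right)} + 4\right) = 29 \left(1 + 4\right) = 29 \cdot 5 = 145$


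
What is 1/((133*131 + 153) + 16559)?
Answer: 1/34135 ≈ 2.9295e-5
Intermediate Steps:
1/((133*131 + 153) + 16559) = 1/((17423 + 153) + 16559) = 1/(17576 + 16559) = 1/34135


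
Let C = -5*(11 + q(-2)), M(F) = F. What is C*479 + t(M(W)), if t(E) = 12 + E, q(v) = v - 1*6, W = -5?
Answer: -7178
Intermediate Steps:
q(v) = -6 + v (q(v) = v - 6 = -6 + v)
C = -15 (C = -5*(11 + (-6 - 2)) = -5*(11 - 8) = -5*3 = -15)
C*479 + t(M(W)) = -15*479 + (12 - 5) = -7185 + 7 = -7178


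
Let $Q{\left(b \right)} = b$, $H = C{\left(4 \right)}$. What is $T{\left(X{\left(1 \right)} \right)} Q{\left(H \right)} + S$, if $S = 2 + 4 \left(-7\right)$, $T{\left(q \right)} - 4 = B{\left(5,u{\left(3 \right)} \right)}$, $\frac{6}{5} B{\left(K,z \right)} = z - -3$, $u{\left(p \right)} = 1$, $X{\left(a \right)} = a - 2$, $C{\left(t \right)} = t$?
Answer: $\frac{10}{3} \approx 3.3333$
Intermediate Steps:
$X{\left(a \right)} = -2 + a$
$H = 4$
$B{\left(K,z \right)} = \frac{5}{2} + \frac{5 z}{6}$ ($B{\left(K,z \right)} = \frac{5 \left(z - -3\right)}{6} = \frac{5 \left(z + 3\right)}{6} = \frac{5 \left(3 + z\right)}{6} = \frac{5}{2} + \frac{5 z}{6}$)
$T{\left(q \right)} = \frac{22}{3}$ ($T{\left(q \right)} = 4 + \left(\frac{5}{2} + \frac{5}{6} \cdot 1\right) = 4 + \left(\frac{5}{2} + \frac{5}{6}\right) = 4 + \frac{10}{3} = \frac{22}{3}$)
$S = -26$ ($S = 2 - 28 = -26$)
$T{\left(X{\left(1 \right)} \right)} Q{\left(H \right)} + S = \frac{22}{3} \cdot 4 - 26 = \frac{88}{3} - 26 = \frac{10}{3}$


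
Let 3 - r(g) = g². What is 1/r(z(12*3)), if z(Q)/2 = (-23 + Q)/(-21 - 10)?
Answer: 961/2207 ≈ 0.43543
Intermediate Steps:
z(Q) = 46/31 - 2*Q/31 (z(Q) = 2*((-23 + Q)/(-21 - 10)) = 2*((-23 + Q)/(-31)) = 2*((-23 + Q)*(-1/31)) = 2*(23/31 - Q/31) = 46/31 - 2*Q/31)
r(g) = 3 - g²
1/r(z(12*3)) = 1/(3 - (46/31 - 24*3/31)²) = 1/(3 - (46/31 - 2/31*36)²) = 1/(3 - (46/31 - 72/31)²) = 1/(3 - (-26/31)²) = 1/(3 - 1*676/961) = 1/(3 - 676/961) = 1/(2207/961) = 961/2207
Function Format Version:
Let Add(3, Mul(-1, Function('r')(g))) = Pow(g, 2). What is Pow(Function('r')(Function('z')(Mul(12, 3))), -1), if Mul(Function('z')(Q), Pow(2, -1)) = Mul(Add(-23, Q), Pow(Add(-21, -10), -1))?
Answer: Rational(961, 2207) ≈ 0.43543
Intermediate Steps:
Function('z')(Q) = Add(Rational(46, 31), Mul(Rational(-2, 31), Q)) (Function('z')(Q) = Mul(2, Mul(Add(-23, Q), Pow(Add(-21, -10), -1))) = Mul(2, Mul(Add(-23, Q), Pow(-31, -1))) = Mul(2, Mul(Add(-23, Q), Rational(-1, 31))) = Mul(2, Add(Rational(23, 31), Mul(Rational(-1, 31), Q))) = Add(Rational(46, 31), Mul(Rational(-2, 31), Q)))
Function('r')(g) = Add(3, Mul(-1, Pow(g, 2)))
Pow(Function('r')(Function('z')(Mul(12, 3))), -1) = Pow(Add(3, Mul(-1, Pow(Add(Rational(46, 31), Mul(Rational(-2, 31), Mul(12, 3))), 2))), -1) = Pow(Add(3, Mul(-1, Pow(Add(Rational(46, 31), Mul(Rational(-2, 31), 36)), 2))), -1) = Pow(Add(3, Mul(-1, Pow(Add(Rational(46, 31), Rational(-72, 31)), 2))), -1) = Pow(Add(3, Mul(-1, Pow(Rational(-26, 31), 2))), -1) = Pow(Add(3, Mul(-1, Rational(676, 961))), -1) = Pow(Add(3, Rational(-676, 961)), -1) = Pow(Rational(2207, 961), -1) = Rational(961, 2207)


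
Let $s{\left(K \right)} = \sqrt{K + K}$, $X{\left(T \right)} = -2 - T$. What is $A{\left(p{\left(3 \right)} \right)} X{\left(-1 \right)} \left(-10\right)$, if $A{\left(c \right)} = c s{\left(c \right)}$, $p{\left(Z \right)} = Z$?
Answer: $30 \sqrt{6} \approx 73.485$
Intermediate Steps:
$s{\left(K \right)} = \sqrt{2} \sqrt{K}$ ($s{\left(K \right)} = \sqrt{2 K} = \sqrt{2} \sqrt{K}$)
$A{\left(c \right)} = \sqrt{2} c^{\frac{3}{2}}$ ($A{\left(c \right)} = c \sqrt{2} \sqrt{c} = \sqrt{2} c^{\frac{3}{2}}$)
$A{\left(p{\left(3 \right)} \right)} X{\left(-1 \right)} \left(-10\right) = \sqrt{2} \cdot 3^{\frac{3}{2}} \left(-2 - -1\right) \left(-10\right) = \sqrt{2} \cdot 3 \sqrt{3} \left(-2 + 1\right) \left(-10\right) = 3 \sqrt{6} \left(-1\right) \left(-10\right) = - 3 \sqrt{6} \left(-10\right) = 30 \sqrt{6}$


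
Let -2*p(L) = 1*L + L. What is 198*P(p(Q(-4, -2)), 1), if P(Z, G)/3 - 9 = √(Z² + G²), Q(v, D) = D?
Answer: 5346 + 594*√5 ≈ 6674.2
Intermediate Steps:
p(L) = -L (p(L) = -(1*L + L)/2 = -(L + L)/2 = -L)
P(Z, G) = 27 + 3*√(G² + Z²) (P(Z, G) = 27 + 3*√(Z² + G²) = 27 + 3*√(G² + Z²))
198*P(p(Q(-4, -2)), 1) = 198*(27 + 3*√(1² + (-1*(-2))²)) = 198*(27 + 3*√(1 + 2²)) = 198*(27 + 3*√(1 + 4)) = 198*(27 + 3*√5) = 5346 + 594*√5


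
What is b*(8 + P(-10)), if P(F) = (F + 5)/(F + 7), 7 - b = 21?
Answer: -406/3 ≈ -135.33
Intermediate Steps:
b = -14 (b = 7 - 1*21 = 7 - 21 = -14)
P(F) = (5 + F)/(7 + F)
b*(8 + P(-10)) = -14*(8 + (5 - 10)/(7 - 10)) = -14*(8 - 5/(-3)) = -14*(8 - 1/3*(-5)) = -14*(8 + 5/3) = -14*29/3 = -406/3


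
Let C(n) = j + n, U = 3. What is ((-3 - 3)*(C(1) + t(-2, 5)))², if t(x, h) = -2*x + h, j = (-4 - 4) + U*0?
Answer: 144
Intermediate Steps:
j = -8 (j = (-4 - 4) + 3*0 = -8 + 0 = -8)
t(x, h) = h - 2*x
C(n) = -8 + n
((-3 - 3)*(C(1) + t(-2, 5)))² = ((-3 - 3)*((-8 + 1) + (5 - 2*(-2))))² = (-6*(-7 + (5 + 4)))² = (-6*(-7 + 9))² = (-6*2)² = (-12)² = 144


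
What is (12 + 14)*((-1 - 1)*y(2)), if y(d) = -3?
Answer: 156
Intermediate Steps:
(12 + 14)*((-1 - 1)*y(2)) = (12 + 14)*((-1 - 1)*(-3)) = 26*(-2*(-3)) = 26*6 = 156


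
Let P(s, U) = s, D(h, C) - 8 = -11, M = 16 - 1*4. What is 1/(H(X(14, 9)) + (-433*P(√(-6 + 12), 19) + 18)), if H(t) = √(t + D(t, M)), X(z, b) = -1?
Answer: 1/(18 - 433*√6 + 2*I) ≈ -0.00095911 - 1.84e-6*I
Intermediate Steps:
M = 12 (M = 16 - 4 = 12)
D(h, C) = -3 (D(h, C) = 8 - 11 = -3)
H(t) = √(-3 + t) (H(t) = √(t - 3) = √(-3 + t))
1/(H(X(14, 9)) + (-433*P(√(-6 + 12), 19) + 18)) = 1/(√(-3 - 1) + (-433*√(-6 + 12) + 18)) = 1/(√(-4) + (-433*√6 + 18)) = 1/(2*I + (18 - 433*√6)) = 1/(18 - 433*√6 + 2*I)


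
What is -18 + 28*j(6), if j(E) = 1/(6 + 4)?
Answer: -76/5 ≈ -15.200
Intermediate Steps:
j(E) = ⅒ (j(E) = 1/10 = ⅒)
-18 + 28*j(6) = -18 + 28*(⅒) = -18 + 14/5 = -76/5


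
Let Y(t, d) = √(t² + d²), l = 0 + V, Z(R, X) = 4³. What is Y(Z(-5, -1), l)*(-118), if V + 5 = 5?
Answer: -7552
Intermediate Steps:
V = 0 (V = -5 + 5 = 0)
Z(R, X) = 64
l = 0 (l = 0 + 0 = 0)
Y(t, d) = √(d² + t²)
Y(Z(-5, -1), l)*(-118) = √(0² + 64²)*(-118) = √(0 + 4096)*(-118) = √4096*(-118) = 64*(-118) = -7552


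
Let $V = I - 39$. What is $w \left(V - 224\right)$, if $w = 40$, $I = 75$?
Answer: $-7520$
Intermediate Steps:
$V = 36$ ($V = 75 - 39 = 36$)
$w \left(V - 224\right) = 40 \left(36 - 224\right) = 40 \left(-188\right) = -7520$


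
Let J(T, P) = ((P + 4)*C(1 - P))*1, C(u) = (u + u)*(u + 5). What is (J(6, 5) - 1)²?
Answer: 5329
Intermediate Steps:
C(u) = 2*u*(5 + u) (C(u) = (2*u)*(5 + u) = 2*u*(5 + u))
J(T, P) = 2*(1 - P)*(4 + P)*(6 - P) (J(T, P) = ((P + 4)*(2*(1 - P)*(5 + (1 - P))))*1 = ((4 + P)*(2*(1 - P)*(6 - P)))*1 = (2*(1 - P)*(4 + P)*(6 - P))*1 = 2*(1 - P)*(4 + P)*(6 - P))
(J(6, 5) - 1)² = (2*(-1 + 5)*(-6 + 5)*(4 + 5) - 1)² = (2*4*(-1)*9 - 1)² = (-72 - 1)² = (-73)² = 5329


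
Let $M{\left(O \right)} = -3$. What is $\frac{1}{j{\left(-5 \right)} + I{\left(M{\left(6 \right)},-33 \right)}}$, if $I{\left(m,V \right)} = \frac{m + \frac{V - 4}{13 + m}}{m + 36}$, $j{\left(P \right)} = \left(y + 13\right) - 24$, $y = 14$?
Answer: $\frac{330}{923} \approx 0.35753$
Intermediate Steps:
$j{\left(P \right)} = 3$ ($j{\left(P \right)} = \left(14 + 13\right) - 24 = 27 - 24 = 3$)
$I{\left(m,V \right)} = \frac{m + \frac{-4 + V}{13 + m}}{36 + m}$
$\frac{1}{j{\left(-5 \right)} + I{\left(M{\left(6 \right)},-33 \right)}} = \frac{1}{3 + \frac{-4 - 33 + \left(-3\right)^{2} + 13 \left(-3\right)}{468 + \left(-3\right)^{2} + 49 \left(-3\right)}} = \frac{1}{3 + \frac{-4 - 33 + 9 - 39}{468 + 9 - 147}} = \frac{1}{3 + \frac{1}{330} \left(-67\right)} = \frac{1}{3 - \frac{67}{330}} = \frac{1}{\frac{923}{330}} = \frac{330}{923}$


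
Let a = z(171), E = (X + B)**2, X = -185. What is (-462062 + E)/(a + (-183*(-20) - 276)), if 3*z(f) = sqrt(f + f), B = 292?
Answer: -762437196/5725709 + 450613*sqrt(38)/11451418 ≈ -132.92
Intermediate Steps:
z(f) = sqrt(2)*sqrt(f)/3 (z(f) = sqrt(f + f)/3 = sqrt(2*f)/3 = (sqrt(2)*sqrt(f))/3 = sqrt(2)*sqrt(f)/3)
E = 11449 (E = (-185 + 292)**2 = 107**2 = 11449)
a = sqrt(38) (a = sqrt(2)*sqrt(171)/3 = sqrt(2)*(3*sqrt(19))/3 = sqrt(38) ≈ 6.1644)
(-462062 + E)/(a + (-183*(-20) - 276)) = (-462062 + 11449)/(sqrt(38) + (-183*(-20) - 276)) = -450613/(sqrt(38) + (3660 - 276)) = -450613/(sqrt(38) + 3384) = -450613/(3384 + sqrt(38))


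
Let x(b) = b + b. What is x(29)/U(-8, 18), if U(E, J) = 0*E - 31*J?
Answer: -29/279 ≈ -0.10394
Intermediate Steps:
x(b) = 2*b
U(E, J) = -31*J (U(E, J) = 0 - 31*J = -31*J)
x(29)/U(-8, 18) = (2*29)/((-31*18)) = 58/(-558) = 58*(-1/558) = -29/279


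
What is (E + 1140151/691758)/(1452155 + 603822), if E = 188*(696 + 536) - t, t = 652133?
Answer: -290894858735/1422238537566 ≈ -0.20453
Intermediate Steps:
E = -420517 (E = 188*(696 + 536) - 1*652133 = 188*1232 - 652133 = 231616 - 652133 = -420517)
(E + 1140151/691758)/(1452155 + 603822) = (-420517 + 1140151/691758)/(1452155 + 603822) = (-420517 + 1140151*(1/691758))/2055977 = (-420517 + 1140151/691758)*(1/2055977) = -290894858735/691758*1/2055977 = -290894858735/1422238537566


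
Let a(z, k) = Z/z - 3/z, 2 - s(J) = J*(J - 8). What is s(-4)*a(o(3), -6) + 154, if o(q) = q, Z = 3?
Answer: 154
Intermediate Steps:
s(J) = 2 - J*(-8 + J) (s(J) = 2 - J*(J - 8) = 2 - J*(-8 + J))
a(z, k) = 0 (a(z, k) = 3/z - 3/z = 0)
s(-4)*a(o(3), -6) + 154 = (2 - 1*(-4)**2 + 8*(-4))*0 + 154 = (2 - 1*16 - 32)*0 + 154 = (2 - 16 - 32)*0 + 154 = -46*0 + 154 = 0 + 154 = 154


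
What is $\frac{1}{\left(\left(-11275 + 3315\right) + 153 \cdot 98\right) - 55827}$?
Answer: $- \frac{1}{48793} \approx -2.0495 \cdot 10^{-5}$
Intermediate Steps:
$\frac{1}{\left(\left(-11275 + 3315\right) + 153 \cdot 98\right) - 55827} = \frac{1}{\left(-7960 + 14994\right) - 55827} = \frac{1}{7034 - 55827} = \frac{1}{-48793} = - \frac{1}{48793}$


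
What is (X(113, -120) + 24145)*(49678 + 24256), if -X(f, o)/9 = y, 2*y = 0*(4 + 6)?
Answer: 1785136430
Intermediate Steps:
y = 0 (y = (0*(4 + 6))/2 = (0*10)/2 = (1/2)*0 = 0)
X(f, o) = 0 (X(f, o) = -9*0 = 0)
(X(113, -120) + 24145)*(49678 + 24256) = (0 + 24145)*(49678 + 24256) = 24145*73934 = 1785136430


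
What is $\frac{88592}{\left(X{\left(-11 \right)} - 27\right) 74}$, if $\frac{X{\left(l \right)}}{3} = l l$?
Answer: $\frac{791}{222} \approx 3.5631$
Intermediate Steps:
$X{\left(l \right)} = 3 l^{2}$ ($X{\left(l \right)} = 3 l l = 3 l^{2}$)
$\frac{88592}{\left(X{\left(-11 \right)} - 27\right) 74} = \frac{88592}{\left(3 \left(-11\right)^{2} - 27\right) 74} = \frac{88592}{\left(3 \cdot 121 - 27\right) 74} = \frac{88592}{\left(363 - 27\right) 74} = \frac{88592}{336 \cdot 74} = \frac{88592}{24864} = 88592 \cdot \frac{1}{24864} = \frac{791}{222}$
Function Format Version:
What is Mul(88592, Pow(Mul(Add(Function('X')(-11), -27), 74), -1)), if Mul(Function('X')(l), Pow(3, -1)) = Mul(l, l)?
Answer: Rational(791, 222) ≈ 3.5631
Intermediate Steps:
Function('X')(l) = Mul(3, Pow(l, 2)) (Function('X')(l) = Mul(3, Mul(l, l)) = Mul(3, Pow(l, 2)))
Mul(88592, Pow(Mul(Add(Function('X')(-11), -27), 74), -1)) = Mul(88592, Pow(Mul(Add(Mul(3, Pow(-11, 2)), -27), 74), -1)) = Mul(88592, Pow(Mul(Add(Mul(3, 121), -27), 74), -1)) = Mul(88592, Pow(Mul(Add(363, -27), 74), -1)) = Mul(88592, Pow(Mul(336, 74), -1)) = Mul(88592, Pow(24864, -1)) = Mul(88592, Rational(1, 24864)) = Rational(791, 222)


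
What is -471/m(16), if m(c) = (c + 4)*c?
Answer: -471/320 ≈ -1.4719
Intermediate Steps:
m(c) = c*(4 + c) (m(c) = (4 + c)*c = c*(4 + c))
-471/m(16) = -471*1/(16*(4 + 16)) = -471/(16*20) = -471/320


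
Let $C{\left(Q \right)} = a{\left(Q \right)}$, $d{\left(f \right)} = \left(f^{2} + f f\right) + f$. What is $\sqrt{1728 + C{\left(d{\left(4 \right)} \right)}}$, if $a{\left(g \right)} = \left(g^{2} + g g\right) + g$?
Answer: $66$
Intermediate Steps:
$d{\left(f \right)} = f + 2 f^{2}$ ($d{\left(f \right)} = \left(f^{2} + f^{2}\right) + f = 2 f^{2} + f = f + 2 f^{2}$)
$a{\left(g \right)} = g + 2 g^{2}$ ($a{\left(g \right)} = \left(g^{2} + g^{2}\right) + g = 2 g^{2} + g = g + 2 g^{2}$)
$C{\left(Q \right)} = Q \left(1 + 2 Q\right)$
$\sqrt{1728 + C{\left(d{\left(4 \right)} \right)}} = \sqrt{1728 + 4 \left(1 + 2 \cdot 4\right) \left(1 + 2 \cdot 4 \left(1 + 2 \cdot 4\right)\right)} = \sqrt{1728 + 4 \left(1 + 8\right) \left(1 + 2 \cdot 4 \left(1 + 8\right)\right)} = \sqrt{1728 + 4 \cdot 9 \left(1 + 2 \cdot 4 \cdot 9\right)} = \sqrt{1728 + 36 \left(1 + 2 \cdot 36\right)} = \sqrt{1728 + 36 \left(1 + 72\right)} = \sqrt{1728 + 36 \cdot 73} = \sqrt{1728 + 2628} = \sqrt{4356} = 66$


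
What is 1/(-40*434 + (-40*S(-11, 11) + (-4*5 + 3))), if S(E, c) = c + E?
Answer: -1/17377 ≈ -5.7547e-5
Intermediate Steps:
S(E, c) = E + c
1/(-40*434 + (-40*S(-11, 11) + (-4*5 + 3))) = 1/(-40*434 + (-40*(-11 + 11) + (-4*5 + 3))) = 1/(-17360 + (-40*0 + (-20 + 3))) = 1/(-17360 + (0 - 17)) = 1/(-17360 - 17) = 1/(-17377) = -1/17377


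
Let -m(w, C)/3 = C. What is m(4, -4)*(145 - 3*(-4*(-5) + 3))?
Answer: 912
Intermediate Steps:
m(w, C) = -3*C
m(4, -4)*(145 - 3*(-4*(-5) + 3)) = (-3*(-4))*(145 - 3*(-4*(-5) + 3)) = 12*(145 - 3*(20 + 3)) = 12*(145 - 3*23) = 12*(145 - 69) = 12*76 = 912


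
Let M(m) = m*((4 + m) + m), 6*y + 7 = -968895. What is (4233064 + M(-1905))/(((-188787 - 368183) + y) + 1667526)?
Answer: 34450482/2847217 ≈ 12.100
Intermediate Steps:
y = -484451/3 (y = -7/6 + (1/6)*(-968895) = -7/6 - 322965/2 = -484451/3 ≈ -1.6148e+5)
M(m) = m*(4 + 2*m)
(4233064 + M(-1905))/(((-188787 - 368183) + y) + 1667526) = (4233064 + 2*(-1905)*(2 - 1905))/(((-188787 - 368183) - 484451/3) + 1667526) = (4233064 + 2*(-1905)*(-1903))/((-556970 - 484451/3) + 1667526) = (4233064 + 7250430)/(-2155361/3 + 1667526) = 11483494/(2847217/3) = 11483494*(3/2847217) = 34450482/2847217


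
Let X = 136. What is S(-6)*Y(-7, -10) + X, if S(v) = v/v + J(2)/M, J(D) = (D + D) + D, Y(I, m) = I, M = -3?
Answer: 143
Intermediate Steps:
J(D) = 3*D (J(D) = 2*D + D = 3*D)
S(v) = -1 (S(v) = v/v + (3*2)/(-3) = 1 + 6*(-⅓) = 1 - 2 = -1)
S(-6)*Y(-7, -10) + X = -1*(-7) + 136 = 7 + 136 = 143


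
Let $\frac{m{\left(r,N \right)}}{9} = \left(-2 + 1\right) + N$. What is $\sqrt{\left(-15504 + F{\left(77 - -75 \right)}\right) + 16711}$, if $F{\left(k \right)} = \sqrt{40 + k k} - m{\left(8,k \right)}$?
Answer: $\sqrt{-152 + 2 \sqrt{5786}} \approx 0.36266$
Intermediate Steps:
$m{\left(r,N \right)} = -9 + 9 N$ ($m{\left(r,N \right)} = 9 \left(\left(-2 + 1\right) + N\right) = 9 \left(-1 + N\right) = -9 + 9 N$)
$F{\left(k \right)} = 9 + \sqrt{40 + k^{2}} - 9 k$ ($F{\left(k \right)} = \sqrt{40 + k k} - \left(-9 + 9 k\right) = \sqrt{40 + k^{2}} - \left(-9 + 9 k\right) = 9 + \sqrt{40 + k^{2}} - 9 k$)
$\sqrt{\left(-15504 + F{\left(77 - -75 \right)}\right) + 16711} = \sqrt{\left(-15504 + \left(9 + \sqrt{40 + \left(77 - -75\right)^{2}} - 9 \left(77 - -75\right)\right)\right) + 16711} = \sqrt{\left(-15504 + \left(9 + \sqrt{40 + \left(77 + 75\right)^{2}} - 9 \left(77 + 75\right)\right)\right) + 16711} = \sqrt{\left(-15504 + \left(9 + \sqrt{40 + 152^{2}} - 1368\right)\right) + 16711} = \sqrt{\left(-15504 + \left(9 + \sqrt{40 + 23104} - 1368\right)\right) + 16711} = \sqrt{\left(-15504 + \left(9 + \sqrt{23144} - 1368\right)\right) + 16711} = \sqrt{\left(-15504 + \left(9 + 2 \sqrt{5786} - 1368\right)\right) + 16711} = \sqrt{\left(-15504 - \left(1359 - 2 \sqrt{5786}\right)\right) + 16711} = \sqrt{\left(-16863 + 2 \sqrt{5786}\right) + 16711} = \sqrt{-152 + 2 \sqrt{5786}}$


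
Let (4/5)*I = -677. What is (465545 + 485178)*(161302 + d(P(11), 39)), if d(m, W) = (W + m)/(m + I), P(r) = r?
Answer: 512353924672386/3341 ≈ 1.5335e+11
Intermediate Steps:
I = -3385/4 (I = (5/4)*(-677) = -3385/4 ≈ -846.25)
d(m, W) = (W + m)/(-3385/4 + m) (d(m, W) = (W + m)/(m - 3385/4) = (W + m)/(-3385/4 + m))
(465545 + 485178)*(161302 + d(P(11), 39)) = (465545 + 485178)*(161302 + 4*(39 + 11)/(-3385 + 4*11)) = 950723*(161302 + 4*50/(-3385 + 44)) = 950723*(161302 + 4*50/(-3341)) = 950723*(161302 + 4*(-1/3341)*50) = 950723*(161302 - 200/3341) = 950723*(538909782/3341) = 512353924672386/3341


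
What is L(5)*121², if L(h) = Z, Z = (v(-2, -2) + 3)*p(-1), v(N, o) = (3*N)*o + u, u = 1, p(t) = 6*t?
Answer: -1405536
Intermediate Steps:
v(N, o) = 1 + 3*N*o (v(N, o) = (3*N)*o + 1 = 3*N*o + 1 = 1 + 3*N*o)
Z = -96 (Z = ((1 + 3*(-2)*(-2)) + 3)*(6*(-1)) = ((1 + 12) + 3)*(-6) = (13 + 3)*(-6) = 16*(-6) = -96)
L(h) = -96
L(5)*121² = -96*121² = -96*14641 = -1405536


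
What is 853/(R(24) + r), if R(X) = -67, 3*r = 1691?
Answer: 2559/1490 ≈ 1.7174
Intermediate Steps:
r = 1691/3 (r = (1/3)*1691 = 1691/3 ≈ 563.67)
853/(R(24) + r) = 853/(-67 + 1691/3) = 853/(1490/3) = (3/1490)*853 = 2559/1490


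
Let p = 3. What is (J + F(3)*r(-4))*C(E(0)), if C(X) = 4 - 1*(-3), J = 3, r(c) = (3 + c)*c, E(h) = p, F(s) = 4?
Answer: 133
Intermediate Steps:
E(h) = 3
r(c) = c*(3 + c)
C(X) = 7 (C(X) = 4 + 3 = 7)
(J + F(3)*r(-4))*C(E(0)) = (3 + 4*(-4*(3 - 4)))*7 = (3 + 4*(-4*(-1)))*7 = (3 + 4*4)*7 = (3 + 16)*7 = 19*7 = 133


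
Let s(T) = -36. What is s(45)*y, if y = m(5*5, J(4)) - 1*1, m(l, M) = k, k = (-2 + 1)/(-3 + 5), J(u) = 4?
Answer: 54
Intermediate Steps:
k = -½ (k = -1/2 = -1*½ = -½ ≈ -0.50000)
m(l, M) = -½
y = -3/2 (y = -½ - 1*1 = -½ - 1 = -3/2 ≈ -1.5000)
s(45)*y = -36*(-3/2) = 54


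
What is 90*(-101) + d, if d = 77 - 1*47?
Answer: -9060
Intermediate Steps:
d = 30 (d = 77 - 47 = 30)
90*(-101) + d = 90*(-101) + 30 = -9090 + 30 = -9060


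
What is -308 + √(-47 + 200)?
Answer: -308 + 3*√17 ≈ -295.63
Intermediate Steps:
-308 + √(-47 + 200) = -308 + √153 = -308 + 3*√17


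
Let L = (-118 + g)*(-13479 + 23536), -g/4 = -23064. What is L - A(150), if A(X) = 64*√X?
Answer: 926631866 - 320*√6 ≈ 9.2663e+8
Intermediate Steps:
g = 92256 (g = -4*(-23064) = 92256)
L = 926631866 (L = (-118 + 92256)*(-13479 + 23536) = 92138*10057 = 926631866)
L - A(150) = 926631866 - 64*√150 = 926631866 - 64*5*√6 = 926631866 - 320*√6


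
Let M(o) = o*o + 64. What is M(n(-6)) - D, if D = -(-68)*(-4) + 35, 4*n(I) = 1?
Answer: 4817/16 ≈ 301.06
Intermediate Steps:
n(I) = 1/4 (n(I) = (1/4)*1 = 1/4)
M(o) = 64 + o**2 (M(o) = o**2 + 64 = 64 + o**2)
D = -237 (D = -34*8 + 35 = -272 + 35 = -237)
M(n(-6)) - D = (64 + (1/4)**2) - 1*(-237) = (64 + 1/16) + 237 = 1025/16 + 237 = 4817/16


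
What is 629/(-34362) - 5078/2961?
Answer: -19594745/11305098 ≈ -1.7333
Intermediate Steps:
629/(-34362) - 5078/2961 = 629*(-1/34362) - 5078*1/2961 = -629/34362 - 5078/2961 = -19594745/11305098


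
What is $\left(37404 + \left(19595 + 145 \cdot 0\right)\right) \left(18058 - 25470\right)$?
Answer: $-422476588$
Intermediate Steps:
$\left(37404 + \left(19595 + 145 \cdot 0\right)\right) \left(18058 - 25470\right) = \left(37404 + \left(19595 + 0\right)\right) \left(-7412\right) = \left(37404 + 19595\right) \left(-7412\right) = 56999 \left(-7412\right) = -422476588$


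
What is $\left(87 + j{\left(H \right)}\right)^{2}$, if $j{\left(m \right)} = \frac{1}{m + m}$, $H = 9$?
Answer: $\frac{2455489}{324} \approx 7578.7$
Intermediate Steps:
$j{\left(m \right)} = \frac{1}{2 m}$
$\left(87 + j{\left(H \right)}\right)^{2} = \left(87 + \frac{1}{2 \cdot 9}\right)^{2} = \left(87 + \frac{1}{2} \cdot \frac{1}{9}\right)^{2} = \left(87 + \frac{1}{18}\right)^{2} = \left(\frac{1567}{18}\right)^{2} = \frac{2455489}{324}$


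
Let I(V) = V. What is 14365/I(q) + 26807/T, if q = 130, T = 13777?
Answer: 3098331/27554 ≈ 112.45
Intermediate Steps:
14365/I(q) + 26807/T = 14365/130 + 26807/13777 = 14365*(1/130) + 26807*(1/13777) = 221/2 + 26807/13777 = 3098331/27554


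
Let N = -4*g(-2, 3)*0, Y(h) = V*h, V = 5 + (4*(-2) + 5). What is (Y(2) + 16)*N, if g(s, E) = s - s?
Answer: 0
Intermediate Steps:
g(s, E) = 0
V = 2 (V = 5 + (-8 + 5) = 5 - 3 = 2)
Y(h) = 2*h
N = 0 (N = -4*0*0 = 0*0 = 0)
(Y(2) + 16)*N = (2*2 + 16)*0 = (4 + 16)*0 = 20*0 = 0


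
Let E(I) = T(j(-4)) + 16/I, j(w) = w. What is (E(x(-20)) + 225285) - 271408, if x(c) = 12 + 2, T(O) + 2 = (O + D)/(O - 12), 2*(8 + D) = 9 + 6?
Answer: -10331681/224 ≈ -46124.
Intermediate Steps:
D = -½ (D = -8 + (9 + 6)/2 = -8 + (½)*15 = -8 + 15/2 = -½ ≈ -0.50000)
T(O) = -2 + (-½ + O)/(-12 + O) (T(O) = -2 + (O - ½)/(O - 12) = -2 + (-½ + O)/(-12 + O))
x(c) = 14
E(I) = -55/32 + 16/I (E(I) = (47/2 - 1*(-4))/(-12 - 4) + 16/I = (47/2 + 4)/(-16) + 16/I = -1/16*55/2 + 16/I = -55/32 + 16/I)
(E(x(-20)) + 225285) - 271408 = ((-55/32 + 16/14) + 225285) - 271408 = ((-55/32 + 16*(1/14)) + 225285) - 271408 = ((-55/32 + 8/7) + 225285) - 271408 = (-129/224 + 225285) - 271408 = 50463711/224 - 271408 = -10331681/224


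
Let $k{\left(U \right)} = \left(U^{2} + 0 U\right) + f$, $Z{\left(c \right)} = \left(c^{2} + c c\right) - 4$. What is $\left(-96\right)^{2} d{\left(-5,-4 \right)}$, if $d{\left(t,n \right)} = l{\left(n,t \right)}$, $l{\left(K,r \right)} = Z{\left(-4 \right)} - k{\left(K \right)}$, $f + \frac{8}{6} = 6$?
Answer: $67584$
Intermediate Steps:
$f = \frac{14}{3}$ ($f = - \frac{4}{3} + 6 = \frac{14}{3} \approx 4.6667$)
$Z{\left(c \right)} = -4 + 2 c^{2}$ ($Z{\left(c \right)} = \left(c^{2} + c^{2}\right) - 4 = 2 c^{2} - 4 = -4 + 2 c^{2}$)
$k{\left(U \right)} = \frac{14}{3} + U^{2}$ ($k{\left(U \right)} = \left(U^{2} + 0 U\right) + \frac{14}{3} = \left(U^{2} + 0\right) + \frac{14}{3} = U^{2} + \frac{14}{3} = \frac{14}{3} + U^{2}$)
$l{\left(K,r \right)} = \frac{70}{3} - K^{2}$ ($l{\left(K,r \right)} = \left(-4 + 2 \left(-4\right)^{2}\right) - \left(\frac{14}{3} + K^{2}\right) = \left(-4 + 2 \cdot 16\right) - \left(\frac{14}{3} + K^{2}\right) = \left(-4 + 32\right) - \left(\frac{14}{3} + K^{2}\right) = 28 - \left(\frac{14}{3} + K^{2}\right) = \frac{70}{3} - K^{2}$)
$d{\left(t,n \right)} = \frac{70}{3} - n^{2}$
$\left(-96\right)^{2} d{\left(-5,-4 \right)} = \left(-96\right)^{2} \left(\frac{70}{3} - \left(-4\right)^{2}\right) = 9216 \left(\frac{70}{3} - 16\right) = 9216 \cdot \frac{22}{3} = 67584$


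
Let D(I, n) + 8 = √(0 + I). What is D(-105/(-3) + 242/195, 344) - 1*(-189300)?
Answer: 189292 + √1378065/195 ≈ 1.8930e+5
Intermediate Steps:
D(I, n) = -8 + √I (D(I, n) = -8 + √(0 + I) = -8 + √I)
D(-105/(-3) + 242/195, 344) - 1*(-189300) = (-8 + √(-105/(-3) + 242/195)) - 1*(-189300) = (-8 + √(-105*(-⅓) + 242*(1/195))) + 189300 = (-8 + √(35 + 242/195)) + 189300 = (-8 + √(7067/195)) + 189300 = (-8 + √1378065/195) + 189300 = 189292 + √1378065/195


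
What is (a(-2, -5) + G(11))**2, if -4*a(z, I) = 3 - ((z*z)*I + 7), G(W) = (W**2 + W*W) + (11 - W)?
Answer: 56644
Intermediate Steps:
G(W) = 11 - W + 2*W**2 (G(W) = (W**2 + W**2) + (11 - W) = 2*W**2 + (11 - W) = 11 - W + 2*W**2)
a(z, I) = 1 + I*z**2/4 (a(z, I) = -(3 - ((z*z)*I + 7))/4 = -(3 - (z**2*I + 7))/4 = -(3 - (I*z**2 + 7))/4 = -(3 - (7 + I*z**2))/4 = -(3 + (-7 - I*z**2))/4 = -(-4 - I*z**2)/4 = 1 + I*z**2/4)
(a(-2, -5) + G(11))**2 = ((1 + (1/4)*(-5)*(-2)**2) + (11 - 1*11 + 2*11**2))**2 = ((1 + (1/4)*(-5)*4) + (11 - 11 + 2*121))**2 = ((1 - 5) + (11 - 11 + 242))**2 = (-4 + 242)**2 = 238**2 = 56644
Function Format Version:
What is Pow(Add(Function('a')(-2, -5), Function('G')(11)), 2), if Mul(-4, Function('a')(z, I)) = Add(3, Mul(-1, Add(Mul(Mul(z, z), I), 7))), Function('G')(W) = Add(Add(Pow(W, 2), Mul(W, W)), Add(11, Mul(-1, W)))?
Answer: 56644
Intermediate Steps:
Function('G')(W) = Add(11, Mul(-1, W), Mul(2, Pow(W, 2))) (Function('G')(W) = Add(Add(Pow(W, 2), Pow(W, 2)), Add(11, Mul(-1, W))) = Add(Mul(2, Pow(W, 2)), Add(11, Mul(-1, W))) = Add(11, Mul(-1, W), Mul(2, Pow(W, 2))))
Function('a')(z, I) = Add(1, Mul(Rational(1, 4), I, Pow(z, 2))) (Function('a')(z, I) = Mul(Rational(-1, 4), Add(3, Mul(-1, Add(Mul(Mul(z, z), I), 7)))) = Mul(Rational(-1, 4), Add(3, Mul(-1, Add(Mul(Pow(z, 2), I), 7)))) = Mul(Rational(-1, 4), Add(3, Mul(-1, Add(Mul(I, Pow(z, 2)), 7)))) = Mul(Rational(-1, 4), Add(3, Mul(-1, Add(7, Mul(I, Pow(z, 2)))))) = Mul(Rational(-1, 4), Add(3, Add(-7, Mul(-1, I, Pow(z, 2))))) = Mul(Rational(-1, 4), Add(-4, Mul(-1, I, Pow(z, 2)))) = Add(1, Mul(Rational(1, 4), I, Pow(z, 2))))
Pow(Add(Function('a')(-2, -5), Function('G')(11)), 2) = Pow(Add(Add(1, Mul(Rational(1, 4), -5, Pow(-2, 2))), Add(11, Mul(-1, 11), Mul(2, Pow(11, 2)))), 2) = Pow(Add(Add(1, Mul(Rational(1, 4), -5, 4)), Add(11, -11, Mul(2, 121))), 2) = Pow(Add(Add(1, -5), Add(11, -11, 242)), 2) = Pow(Add(-4, 242), 2) = Pow(238, 2) = 56644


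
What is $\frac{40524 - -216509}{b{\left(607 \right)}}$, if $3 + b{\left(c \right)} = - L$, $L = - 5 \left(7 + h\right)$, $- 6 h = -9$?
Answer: $\frac{514066}{79} \approx 6507.2$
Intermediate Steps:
$h = \frac{3}{2}$ ($h = \left(- \frac{1}{6}\right) \left(-9\right) = \frac{3}{2} \approx 1.5$)
$L = - \frac{85}{2}$ ($L = - 5 \left(7 + \frac{3}{2}\right) = \left(-5\right) \frac{17}{2} = - \frac{85}{2} \approx -42.5$)
$b{\left(c \right)} = \frac{79}{2}$ ($b{\left(c \right)} = -3 - - \frac{85}{2} = -3 + \frac{85}{2} = \frac{79}{2}$)
$\frac{40524 - -216509}{b{\left(607 \right)}} = \frac{40524 - -216509}{\frac{79}{2}} = \left(40524 + 216509\right) \frac{2}{79} = 257033 \cdot \frac{2}{79} = \frac{514066}{79}$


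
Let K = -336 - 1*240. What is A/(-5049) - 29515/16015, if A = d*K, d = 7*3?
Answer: 331083/598961 ≈ 0.55276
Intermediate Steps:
d = 21
K = -576 (K = -336 - 240 = -576)
A = -12096 (A = 21*(-576) = -12096)
A/(-5049) - 29515/16015 = -12096/(-5049) - 29515/16015 = -12096*(-1/5049) - 29515*1/16015 = 448/187 - 5903/3203 = 331083/598961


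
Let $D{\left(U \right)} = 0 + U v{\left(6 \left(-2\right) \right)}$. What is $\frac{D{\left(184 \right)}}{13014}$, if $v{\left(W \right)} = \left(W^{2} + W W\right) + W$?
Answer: $\frac{8464}{2169} \approx 3.9023$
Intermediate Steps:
$v{\left(W \right)} = W + 2 W^{2}$ ($v{\left(W \right)} = \left(W^{2} + W^{2}\right) + W = 2 W^{2} + W = W + 2 W^{2}$)
$D{\left(U \right)} = 276 U$ ($D{\left(U \right)} = 0 + U 6 \left(-2\right) \left(1 + 2 \cdot 6 \left(-2\right)\right) = 0 + U \left(- 12 \left(1 + 2 \left(-12\right)\right)\right) = 0 + U \left(- 12 \left(1 - 24\right)\right) = 0 + U \left(\left(-12\right) \left(-23\right)\right) = 0 + U 276 = 0 + 276 U = 276 U$)
$\frac{D{\left(184 \right)}}{13014} = \frac{276 \cdot 184}{13014} = 50784 \cdot \frac{1}{13014} = \frac{8464}{2169}$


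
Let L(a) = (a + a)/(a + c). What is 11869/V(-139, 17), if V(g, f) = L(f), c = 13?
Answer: 178035/17 ≈ 10473.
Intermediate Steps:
L(a) = 2*a/(13 + a) (L(a) = (a + a)/(a + 13) = (2*a)/(13 + a) = 2*a/(13 + a))
V(g, f) = 2*f/(13 + f)
11869/V(-139, 17) = 11869/((2*17/(13 + 17))) = 11869/((2*17/30)) = 11869/((2*17*(1/30))) = 11869/(17/15) = 11869*(15/17) = 178035/17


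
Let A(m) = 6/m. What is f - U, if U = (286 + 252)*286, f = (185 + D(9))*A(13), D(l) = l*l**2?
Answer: -1994800/13 ≈ -1.5345e+5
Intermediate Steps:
D(l) = l**3
f = 5484/13 (f = (185 + 9**3)*(6/13) = (185 + 729)*(6*(1/13)) = 914*(6/13) = 5484/13 ≈ 421.85)
U = 153868 (U = 538*286 = 153868)
f - U = 5484/13 - 1*153868 = 5484/13 - 153868 = -1994800/13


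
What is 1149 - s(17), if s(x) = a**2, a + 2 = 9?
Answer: 1100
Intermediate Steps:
a = 7 (a = -2 + 9 = 7)
s(x) = 49 (s(x) = 7**2 = 49)
1149 - s(17) = 1149 - 1*49 = 1149 - 49 = 1100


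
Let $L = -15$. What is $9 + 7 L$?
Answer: $-96$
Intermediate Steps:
$9 + 7 L = 9 + 7 \left(-15\right) = 9 - 105 = -96$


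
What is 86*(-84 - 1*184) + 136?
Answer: -22912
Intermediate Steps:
86*(-84 - 1*184) + 136 = 86*(-84 - 184) + 136 = 86*(-268) + 136 = -23048 + 136 = -22912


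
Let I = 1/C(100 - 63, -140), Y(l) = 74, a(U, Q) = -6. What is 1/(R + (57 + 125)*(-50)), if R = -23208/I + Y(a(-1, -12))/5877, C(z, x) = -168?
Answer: 5877/22860613262 ≈ 2.5708e-7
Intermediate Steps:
I = -1/168 (I = 1/(-168) = -1/168 ≈ -0.0059524)
R = 22914093962/5877 (R = -23208/(-1/168) + 74/5877 = -23208*(-168) + 74*(1/5877) = 3898944 + 74/5877 = 22914093962/5877 ≈ 3.8989e+6)
1/(R + (57 + 125)*(-50)) = 1/(22914093962/5877 + (57 + 125)*(-50)) = 1/(22914093962/5877 + 182*(-50)) = 1/(22914093962/5877 - 9100) = 1/(22860613262/5877) = 5877/22860613262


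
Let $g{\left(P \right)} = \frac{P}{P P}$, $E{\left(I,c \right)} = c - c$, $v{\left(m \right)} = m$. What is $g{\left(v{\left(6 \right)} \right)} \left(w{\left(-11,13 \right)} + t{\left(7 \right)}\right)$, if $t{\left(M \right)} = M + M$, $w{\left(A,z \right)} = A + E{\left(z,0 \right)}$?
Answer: $\frac{1}{2} \approx 0.5$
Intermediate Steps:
$E{\left(I,c \right)} = 0$
$w{\left(A,z \right)} = A$ ($w{\left(A,z \right)} = A + 0 = A$)
$t{\left(M \right)} = 2 M$
$g{\left(P \right)} = \frac{1}{P}$ ($g{\left(P \right)} = \frac{P}{P^{2}} = \frac{1}{P}$)
$g{\left(v{\left(6 \right)} \right)} \left(w{\left(-11,13 \right)} + t{\left(7 \right)}\right) = \frac{-11 + 2 \cdot 7}{6} = \frac{-11 + 14}{6} = \frac{1}{6} \cdot 3 = \frac{1}{2}$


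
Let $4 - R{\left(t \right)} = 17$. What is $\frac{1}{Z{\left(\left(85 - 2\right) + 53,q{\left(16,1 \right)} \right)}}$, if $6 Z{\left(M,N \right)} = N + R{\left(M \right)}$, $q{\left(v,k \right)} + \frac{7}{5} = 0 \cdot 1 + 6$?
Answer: $- \frac{5}{7} \approx -0.71429$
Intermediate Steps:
$R{\left(t \right)} = -13$ ($R{\left(t \right)} = 4 - 17 = -13$)
$q{\left(v,k \right)} = \frac{23}{5}$ ($q{\left(v,k \right)} = - \frac{7}{5} + \left(0 \cdot 1 + 6\right) = - \frac{7}{5} + \left(0 + 6\right) = - \frac{7}{5} + 6 = \frac{23}{5}$)
$Z{\left(M,N \right)} = - \frac{13}{6} + \frac{N}{6}$ ($Z{\left(M,N \right)} = \frac{N - 13}{6} = \frac{-13 + N}{6} = - \frac{13}{6} + \frac{N}{6}$)
$\frac{1}{Z{\left(\left(85 - 2\right) + 53,q{\left(16,1 \right)} \right)}} = \frac{1}{- \frac{13}{6} + \frac{1}{6} \cdot \frac{23}{5}} = \frac{1}{- \frac{13}{6} + \frac{23}{30}} = \frac{1}{- \frac{7}{5}} = - \frac{5}{7}$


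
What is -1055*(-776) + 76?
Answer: 818756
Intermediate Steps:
-1055*(-776) + 76 = 818680 + 76 = 818756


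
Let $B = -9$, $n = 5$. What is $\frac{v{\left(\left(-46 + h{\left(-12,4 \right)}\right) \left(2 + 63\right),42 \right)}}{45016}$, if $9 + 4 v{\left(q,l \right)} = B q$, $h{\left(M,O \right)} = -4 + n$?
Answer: $\frac{387}{2648} \approx 0.14615$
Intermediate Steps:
$h{\left(M,O \right)} = 1$ ($h{\left(M,O \right)} = -4 + 5 = 1$)
$v{\left(q,l \right)} = - \frac{9}{4} - \frac{9 q}{4}$ ($v{\left(q,l \right)} = - \frac{9}{4} + \frac{\left(-9\right) q}{4} = - \frac{9}{4} - \frac{9 q}{4}$)
$\frac{v{\left(\left(-46 + h{\left(-12,4 \right)}\right) \left(2 + 63\right),42 \right)}}{45016} = \frac{- \frac{9}{4} - \frac{9 \left(-46 + 1\right) \left(2 + 63\right)}{4}}{45016} = \left(- \frac{9}{4} - \frac{9 \left(\left(-45\right) 65\right)}{4}\right) \frac{1}{45016} = \left(- \frac{9}{4} - - \frac{26325}{4}\right) \frac{1}{45016} = \left(- \frac{9}{4} + \frac{26325}{4}\right) \frac{1}{45016} = 6579 \cdot \frac{1}{45016} = \frac{387}{2648}$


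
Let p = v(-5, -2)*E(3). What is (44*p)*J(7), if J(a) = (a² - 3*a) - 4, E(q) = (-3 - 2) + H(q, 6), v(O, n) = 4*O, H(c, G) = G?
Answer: -21120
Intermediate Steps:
E(q) = 1 (E(q) = (-3 - 2) + 6 = -5 + 6 = 1)
J(a) = -4 + a² - 3*a
p = -20 (p = (4*(-5))*1 = -20*1 = -20)
(44*p)*J(7) = (44*(-20))*(-4 + 7² - 3*7) = -880*(-4 + 49 - 21) = -880*24 = -21120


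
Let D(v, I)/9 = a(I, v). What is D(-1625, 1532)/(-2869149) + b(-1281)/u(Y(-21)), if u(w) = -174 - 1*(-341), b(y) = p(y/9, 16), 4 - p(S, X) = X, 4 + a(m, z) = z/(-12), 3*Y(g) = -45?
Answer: -46169743/638863844 ≈ -0.072268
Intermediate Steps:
Y(g) = -15 (Y(g) = (⅓)*(-45) = -15)
a(m, z) = -4 - z/12 (a(m, z) = -4 + z/(-12) = -4 + z*(-1/12) = -4 - z/12)
p(S, X) = 4 - X
b(y) = -12 (b(y) = 4 - 1*16 = 4 - 16 = -12)
D(v, I) = -36 - 3*v/4 (D(v, I) = 9*(-4 - v/12) = -36 - 3*v/4)
u(w) = 167 (u(w) = -174 + 341 = 167)
D(-1625, 1532)/(-2869149) + b(-1281)/u(Y(-21)) = (-36 - ¾*(-1625))/(-2869149) - 12/167 = (-36 + 4875/4)*(-1/2869149) - 12*1/167 = (4731/4)*(-1/2869149) - 12/167 = -1577/3825532 - 12/167 = -46169743/638863844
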